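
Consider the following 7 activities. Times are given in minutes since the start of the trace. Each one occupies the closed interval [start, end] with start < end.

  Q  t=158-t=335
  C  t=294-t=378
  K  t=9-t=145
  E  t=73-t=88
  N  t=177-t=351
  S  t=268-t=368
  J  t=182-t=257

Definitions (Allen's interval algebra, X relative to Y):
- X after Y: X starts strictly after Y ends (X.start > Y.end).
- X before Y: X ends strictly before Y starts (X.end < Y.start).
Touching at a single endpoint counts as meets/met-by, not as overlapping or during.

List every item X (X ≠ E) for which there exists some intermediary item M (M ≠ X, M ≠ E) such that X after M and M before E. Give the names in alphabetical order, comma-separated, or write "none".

Target E = [t=73, t=88].
Intermediaries M with M before E: none.
Union: none.

none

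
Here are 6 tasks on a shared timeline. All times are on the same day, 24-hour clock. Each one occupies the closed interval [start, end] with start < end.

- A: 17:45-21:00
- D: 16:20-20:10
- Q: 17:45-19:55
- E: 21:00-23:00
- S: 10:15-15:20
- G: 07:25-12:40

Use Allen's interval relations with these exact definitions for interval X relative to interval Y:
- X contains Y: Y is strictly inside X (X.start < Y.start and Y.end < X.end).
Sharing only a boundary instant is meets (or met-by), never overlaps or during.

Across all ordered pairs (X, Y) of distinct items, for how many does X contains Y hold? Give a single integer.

Checking all 30 ordered pairs for relation 'contains'; matching pairs in alphabetical order:
(D, Q): D contains Q ✓
Count: 1.

1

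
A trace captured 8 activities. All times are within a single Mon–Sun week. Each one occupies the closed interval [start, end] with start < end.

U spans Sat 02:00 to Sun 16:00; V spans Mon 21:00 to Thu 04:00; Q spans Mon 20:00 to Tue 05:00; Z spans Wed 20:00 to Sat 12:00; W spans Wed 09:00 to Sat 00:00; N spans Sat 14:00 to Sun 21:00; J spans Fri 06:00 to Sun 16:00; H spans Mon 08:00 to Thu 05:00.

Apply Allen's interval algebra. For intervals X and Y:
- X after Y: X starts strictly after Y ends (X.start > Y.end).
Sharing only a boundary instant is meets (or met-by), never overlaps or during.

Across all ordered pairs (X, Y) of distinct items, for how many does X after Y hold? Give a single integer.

14

Checking all 56 ordered pairs for relation 'after'; matching pairs in alphabetical order:
(J, H): J after H ✓
(J, Q): J after Q ✓
(J, V): J after V ✓
(N, H): N after H ✓
(N, Q): N after Q ✓
(N, V): N after V ✓
(N, W): N after W ✓
(N, Z): N after Z ✓
(U, H): U after H ✓
(U, Q): U after Q ✓
(U, V): U after V ✓
(U, W): U after W ✓
(W, Q): W after Q ✓
(Z, Q): Z after Q ✓
Count: 14.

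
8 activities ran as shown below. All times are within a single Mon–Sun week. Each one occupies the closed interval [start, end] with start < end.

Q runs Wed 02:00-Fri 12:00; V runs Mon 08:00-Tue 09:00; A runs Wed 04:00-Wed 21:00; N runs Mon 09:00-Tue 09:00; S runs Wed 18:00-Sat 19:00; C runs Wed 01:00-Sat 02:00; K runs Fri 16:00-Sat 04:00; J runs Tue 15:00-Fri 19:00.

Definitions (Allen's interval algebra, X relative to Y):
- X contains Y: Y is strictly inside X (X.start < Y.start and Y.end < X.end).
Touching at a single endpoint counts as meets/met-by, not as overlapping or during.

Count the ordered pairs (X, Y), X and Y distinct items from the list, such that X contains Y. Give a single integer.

6

Checking all 56 ordered pairs for relation 'contains'; matching pairs in alphabetical order:
(C, A): C contains A ✓
(C, Q): C contains Q ✓
(J, A): J contains A ✓
(J, Q): J contains Q ✓
(Q, A): Q contains A ✓
(S, K): S contains K ✓
Count: 6.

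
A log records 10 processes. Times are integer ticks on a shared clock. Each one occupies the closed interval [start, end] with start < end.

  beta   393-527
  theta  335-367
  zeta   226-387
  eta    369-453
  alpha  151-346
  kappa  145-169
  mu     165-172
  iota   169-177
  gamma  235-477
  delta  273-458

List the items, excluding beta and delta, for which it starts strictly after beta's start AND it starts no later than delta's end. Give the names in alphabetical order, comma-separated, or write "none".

none

Conditions: its start is strictly after beta's start (X.start > 393) AND its start is no later than delta's end (X.start <= 458).
alpha: start 151 > 393? ✗; start 151 <= 458? ✓ → no.
eta: start 369 > 393? ✗; start 369 <= 458? ✓ → no.
gamma: start 235 > 393? ✗; start 235 <= 458? ✓ → no.
iota: start 169 > 393? ✗; start 169 <= 458? ✓ → no.
kappa: start 145 > 393? ✗; start 145 <= 458? ✓ → no.
mu: start 165 > 393? ✗; start 165 <= 458? ✓ → no.
theta: start 335 > 393? ✗; start 335 <= 458? ✓ → no.
zeta: start 226 > 393? ✗; start 226 <= 458? ✓ → no.
Result: none.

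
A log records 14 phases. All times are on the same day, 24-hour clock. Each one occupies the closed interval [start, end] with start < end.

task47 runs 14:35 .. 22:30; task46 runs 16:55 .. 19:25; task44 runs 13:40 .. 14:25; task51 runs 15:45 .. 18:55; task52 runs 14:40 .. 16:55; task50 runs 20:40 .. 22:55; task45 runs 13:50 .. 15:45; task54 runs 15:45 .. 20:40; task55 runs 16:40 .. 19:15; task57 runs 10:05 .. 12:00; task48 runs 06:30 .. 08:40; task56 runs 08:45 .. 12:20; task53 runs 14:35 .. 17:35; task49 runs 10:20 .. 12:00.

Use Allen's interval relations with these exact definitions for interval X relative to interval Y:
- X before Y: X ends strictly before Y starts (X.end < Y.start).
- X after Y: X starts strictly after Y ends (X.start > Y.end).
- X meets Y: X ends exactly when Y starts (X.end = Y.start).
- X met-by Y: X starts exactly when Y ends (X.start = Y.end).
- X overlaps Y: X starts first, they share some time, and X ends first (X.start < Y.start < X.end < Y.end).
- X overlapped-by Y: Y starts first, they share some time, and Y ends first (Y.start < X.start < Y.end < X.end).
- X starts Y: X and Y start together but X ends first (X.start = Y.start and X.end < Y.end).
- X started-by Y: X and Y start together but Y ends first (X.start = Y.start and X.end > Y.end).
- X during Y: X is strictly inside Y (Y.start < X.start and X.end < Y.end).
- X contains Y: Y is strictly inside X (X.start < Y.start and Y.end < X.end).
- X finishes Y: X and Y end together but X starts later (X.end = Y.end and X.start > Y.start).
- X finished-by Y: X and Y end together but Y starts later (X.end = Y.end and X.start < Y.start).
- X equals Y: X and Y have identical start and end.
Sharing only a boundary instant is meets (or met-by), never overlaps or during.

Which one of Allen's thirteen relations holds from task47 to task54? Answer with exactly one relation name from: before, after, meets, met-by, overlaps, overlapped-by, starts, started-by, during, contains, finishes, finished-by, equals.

contains

task47 = [14:35, 22:30]; task54 = [15:45, 20:40].
Compare endpoints: task47.start < task54.start, task47.start < task54.end, task47.end > task54.start, task47.end > task54.end.
That pattern is 'contains'.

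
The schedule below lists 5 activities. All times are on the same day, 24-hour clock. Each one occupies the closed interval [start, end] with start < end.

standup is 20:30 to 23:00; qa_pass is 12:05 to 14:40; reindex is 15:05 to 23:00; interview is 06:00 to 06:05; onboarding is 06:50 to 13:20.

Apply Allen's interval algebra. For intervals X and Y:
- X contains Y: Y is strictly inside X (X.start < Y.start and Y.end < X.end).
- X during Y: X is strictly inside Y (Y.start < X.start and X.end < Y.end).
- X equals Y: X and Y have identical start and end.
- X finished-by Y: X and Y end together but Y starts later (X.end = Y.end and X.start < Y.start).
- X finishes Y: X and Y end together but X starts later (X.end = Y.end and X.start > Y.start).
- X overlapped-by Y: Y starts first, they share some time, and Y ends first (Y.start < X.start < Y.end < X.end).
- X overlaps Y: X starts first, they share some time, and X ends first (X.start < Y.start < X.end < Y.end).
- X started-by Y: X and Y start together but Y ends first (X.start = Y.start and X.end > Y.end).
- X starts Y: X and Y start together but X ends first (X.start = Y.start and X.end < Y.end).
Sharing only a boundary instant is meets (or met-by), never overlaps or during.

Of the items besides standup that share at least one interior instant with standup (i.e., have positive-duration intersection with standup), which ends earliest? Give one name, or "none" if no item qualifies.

reindex

Target standup = [20:30, 23:00].
interview [06:00, 06:05] → before → excluded.
onboarding [06:50, 13:20] → before → excluded.
qa_pass [12:05, 14:40] → before → excluded.
reindex [15:05, 23:00] → finished-by → candidate.
Among candidates, earliest end is 23:00 → reindex.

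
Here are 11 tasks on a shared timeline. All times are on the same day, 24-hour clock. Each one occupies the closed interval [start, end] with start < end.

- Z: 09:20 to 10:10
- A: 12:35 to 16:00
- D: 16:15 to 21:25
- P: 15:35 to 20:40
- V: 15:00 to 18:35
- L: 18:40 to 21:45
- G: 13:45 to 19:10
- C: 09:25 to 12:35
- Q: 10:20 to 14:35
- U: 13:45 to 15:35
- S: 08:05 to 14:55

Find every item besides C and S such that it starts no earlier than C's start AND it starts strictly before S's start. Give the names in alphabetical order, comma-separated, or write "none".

Conditions: its start is no earlier than C's start (X.start >= 09:25) AND its start is strictly before S's start (X.start < 08:05).
A: start 12:35 >= 09:25? ✓; start 12:35 < 08:05? ✗ → no.
D: start 16:15 >= 09:25? ✓; start 16:15 < 08:05? ✗ → no.
G: start 13:45 >= 09:25? ✓; start 13:45 < 08:05? ✗ → no.
L: start 18:40 >= 09:25? ✓; start 18:40 < 08:05? ✗ → no.
P: start 15:35 >= 09:25? ✓; start 15:35 < 08:05? ✗ → no.
Q: start 10:20 >= 09:25? ✓; start 10:20 < 08:05? ✗ → no.
U: start 13:45 >= 09:25? ✓; start 13:45 < 08:05? ✗ → no.
V: start 15:00 >= 09:25? ✓; start 15:00 < 08:05? ✗ → no.
Z: start 09:20 >= 09:25? ✗; start 09:20 < 08:05? ✗ → no.
Result: none.

none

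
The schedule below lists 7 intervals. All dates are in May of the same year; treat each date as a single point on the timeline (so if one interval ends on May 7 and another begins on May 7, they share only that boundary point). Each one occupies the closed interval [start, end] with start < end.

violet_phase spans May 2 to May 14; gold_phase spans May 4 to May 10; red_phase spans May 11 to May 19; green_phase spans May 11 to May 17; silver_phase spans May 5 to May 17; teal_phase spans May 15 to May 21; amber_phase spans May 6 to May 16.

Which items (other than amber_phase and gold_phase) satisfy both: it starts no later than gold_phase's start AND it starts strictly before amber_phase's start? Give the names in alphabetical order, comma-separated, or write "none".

Conditions: its start is no later than gold_phase's start (X.start <= May 4) AND its start is strictly before amber_phase's start (X.start < May 6).
green_phase: start May 11 <= May 4? ✗; start May 11 < May 6? ✗ → no.
red_phase: start May 11 <= May 4? ✗; start May 11 < May 6? ✗ → no.
silver_phase: start May 5 <= May 4? ✗; start May 5 < May 6? ✓ → no.
teal_phase: start May 15 <= May 4? ✗; start May 15 < May 6? ✗ → no.
violet_phase: start May 2 <= May 4? ✓; start May 2 < May 6? ✓ → yes.
Result: violet_phase.

violet_phase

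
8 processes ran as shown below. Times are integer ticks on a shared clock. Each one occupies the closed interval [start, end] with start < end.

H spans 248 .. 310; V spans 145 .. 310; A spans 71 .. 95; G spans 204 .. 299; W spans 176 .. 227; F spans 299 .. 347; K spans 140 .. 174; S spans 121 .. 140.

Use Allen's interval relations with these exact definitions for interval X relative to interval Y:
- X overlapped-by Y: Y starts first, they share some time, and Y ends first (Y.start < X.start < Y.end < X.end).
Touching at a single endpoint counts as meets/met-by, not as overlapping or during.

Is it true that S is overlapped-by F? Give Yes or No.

No

S = [121, 140], F = [299, 347].
Actual relation of S to F: before.
Asked whether 'overlapped-by' holds → No.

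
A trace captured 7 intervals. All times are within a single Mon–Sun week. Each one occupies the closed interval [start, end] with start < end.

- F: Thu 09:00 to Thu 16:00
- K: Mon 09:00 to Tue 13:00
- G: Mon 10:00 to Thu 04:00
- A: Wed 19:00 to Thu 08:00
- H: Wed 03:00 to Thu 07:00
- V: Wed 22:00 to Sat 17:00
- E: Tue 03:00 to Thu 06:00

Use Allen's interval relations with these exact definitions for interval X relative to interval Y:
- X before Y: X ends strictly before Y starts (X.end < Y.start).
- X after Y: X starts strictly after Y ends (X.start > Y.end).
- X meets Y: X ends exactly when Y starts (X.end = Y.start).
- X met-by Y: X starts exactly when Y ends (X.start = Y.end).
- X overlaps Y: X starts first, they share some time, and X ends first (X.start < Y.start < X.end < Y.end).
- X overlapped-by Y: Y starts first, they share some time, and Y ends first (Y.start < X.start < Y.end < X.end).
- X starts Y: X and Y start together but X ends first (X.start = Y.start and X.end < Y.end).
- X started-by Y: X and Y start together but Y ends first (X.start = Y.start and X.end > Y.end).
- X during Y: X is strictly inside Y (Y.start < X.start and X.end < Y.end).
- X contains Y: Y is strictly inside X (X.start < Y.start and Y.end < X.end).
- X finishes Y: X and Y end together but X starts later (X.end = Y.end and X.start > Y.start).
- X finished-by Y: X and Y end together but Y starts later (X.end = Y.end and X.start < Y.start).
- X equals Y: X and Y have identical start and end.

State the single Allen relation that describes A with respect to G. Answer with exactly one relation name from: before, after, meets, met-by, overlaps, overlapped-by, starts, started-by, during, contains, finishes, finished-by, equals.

overlapped-by

A = [Wed 19:00, Thu 08:00]; G = [Mon 10:00, Thu 04:00].
Compare endpoints: A.start > G.start, A.start < G.end, A.end > G.start, A.end > G.end.
That pattern is 'overlapped-by'.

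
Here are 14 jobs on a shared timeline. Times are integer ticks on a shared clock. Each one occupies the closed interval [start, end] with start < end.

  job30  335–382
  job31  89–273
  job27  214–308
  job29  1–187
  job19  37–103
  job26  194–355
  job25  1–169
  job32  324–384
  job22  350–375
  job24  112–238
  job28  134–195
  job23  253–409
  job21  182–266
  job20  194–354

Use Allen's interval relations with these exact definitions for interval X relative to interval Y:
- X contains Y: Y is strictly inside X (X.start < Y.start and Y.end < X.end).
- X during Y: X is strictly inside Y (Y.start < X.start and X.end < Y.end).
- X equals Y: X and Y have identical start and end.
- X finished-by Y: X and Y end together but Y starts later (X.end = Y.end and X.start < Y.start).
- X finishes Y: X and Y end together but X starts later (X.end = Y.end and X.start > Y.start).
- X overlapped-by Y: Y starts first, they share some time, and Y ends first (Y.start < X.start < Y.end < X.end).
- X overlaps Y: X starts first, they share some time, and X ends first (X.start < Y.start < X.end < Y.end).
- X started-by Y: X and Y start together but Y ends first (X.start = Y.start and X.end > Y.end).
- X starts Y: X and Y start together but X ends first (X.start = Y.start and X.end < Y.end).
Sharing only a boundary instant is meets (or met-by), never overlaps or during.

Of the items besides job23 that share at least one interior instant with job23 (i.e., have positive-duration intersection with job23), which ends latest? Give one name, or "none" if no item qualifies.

Target job23 = [253, 409].
job19 [37, 103] → before → excluded.
job20 [194, 354] → overlaps → candidate.
job21 [182, 266] → overlaps → candidate.
job22 [350, 375] → during → candidate.
job24 [112, 238] → before → excluded.
job25 [1, 169] → before → excluded.
job26 [194, 355] → overlaps → candidate.
job27 [214, 308] → overlaps → candidate.
job28 [134, 195] → before → excluded.
job29 [1, 187] → before → excluded.
job30 [335, 382] → during → candidate.
job31 [89, 273] → overlaps → candidate.
job32 [324, 384] → during → candidate.
Among candidates, latest end is 384 → job32.

job32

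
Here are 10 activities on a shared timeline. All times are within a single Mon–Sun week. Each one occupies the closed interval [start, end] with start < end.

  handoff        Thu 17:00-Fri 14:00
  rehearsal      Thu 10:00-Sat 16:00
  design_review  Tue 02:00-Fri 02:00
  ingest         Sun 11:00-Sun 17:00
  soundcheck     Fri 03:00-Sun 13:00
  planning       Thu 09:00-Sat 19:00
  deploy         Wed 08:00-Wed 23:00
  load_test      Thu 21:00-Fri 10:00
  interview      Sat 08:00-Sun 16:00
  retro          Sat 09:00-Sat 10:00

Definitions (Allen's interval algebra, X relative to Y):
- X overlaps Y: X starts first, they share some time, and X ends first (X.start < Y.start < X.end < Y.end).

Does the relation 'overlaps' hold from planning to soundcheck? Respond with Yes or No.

Yes

planning = [Thu 09:00, Sat 19:00], soundcheck = [Fri 03:00, Sun 13:00].
Actual relation of planning to soundcheck: overlaps.
Asked whether 'overlaps' holds → Yes.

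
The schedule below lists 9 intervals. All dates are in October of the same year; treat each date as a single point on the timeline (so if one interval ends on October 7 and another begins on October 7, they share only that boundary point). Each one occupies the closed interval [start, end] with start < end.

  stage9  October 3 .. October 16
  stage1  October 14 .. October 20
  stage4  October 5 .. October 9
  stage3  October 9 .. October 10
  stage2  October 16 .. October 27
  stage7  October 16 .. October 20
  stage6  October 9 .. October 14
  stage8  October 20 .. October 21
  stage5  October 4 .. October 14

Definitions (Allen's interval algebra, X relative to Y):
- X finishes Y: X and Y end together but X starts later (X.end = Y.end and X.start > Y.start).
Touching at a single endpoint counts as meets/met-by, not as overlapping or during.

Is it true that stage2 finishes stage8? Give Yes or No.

No

stage2 = [October 16, October 27], stage8 = [October 20, October 21].
Actual relation of stage2 to stage8: contains.
Asked whether 'finishes' holds → No.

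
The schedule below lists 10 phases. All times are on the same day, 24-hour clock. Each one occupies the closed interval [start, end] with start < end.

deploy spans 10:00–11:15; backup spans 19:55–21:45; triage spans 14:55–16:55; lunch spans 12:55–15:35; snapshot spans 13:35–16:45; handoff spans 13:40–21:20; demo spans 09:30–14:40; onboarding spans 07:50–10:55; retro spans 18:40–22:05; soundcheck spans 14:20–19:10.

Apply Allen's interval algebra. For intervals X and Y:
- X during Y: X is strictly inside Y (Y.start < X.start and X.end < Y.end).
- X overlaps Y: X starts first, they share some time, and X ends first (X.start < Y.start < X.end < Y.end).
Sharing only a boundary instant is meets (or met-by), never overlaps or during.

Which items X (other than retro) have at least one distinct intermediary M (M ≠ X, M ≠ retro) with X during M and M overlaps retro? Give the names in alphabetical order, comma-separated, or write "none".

Target retro = [18:40, 22:05].
Intermediaries M with M overlaps retro: handoff, soundcheck.
Via handoff — items with X during handoff: soundcheck, triage.
Via soundcheck — items with X during soundcheck: triage.
Union: soundcheck, triage.

soundcheck, triage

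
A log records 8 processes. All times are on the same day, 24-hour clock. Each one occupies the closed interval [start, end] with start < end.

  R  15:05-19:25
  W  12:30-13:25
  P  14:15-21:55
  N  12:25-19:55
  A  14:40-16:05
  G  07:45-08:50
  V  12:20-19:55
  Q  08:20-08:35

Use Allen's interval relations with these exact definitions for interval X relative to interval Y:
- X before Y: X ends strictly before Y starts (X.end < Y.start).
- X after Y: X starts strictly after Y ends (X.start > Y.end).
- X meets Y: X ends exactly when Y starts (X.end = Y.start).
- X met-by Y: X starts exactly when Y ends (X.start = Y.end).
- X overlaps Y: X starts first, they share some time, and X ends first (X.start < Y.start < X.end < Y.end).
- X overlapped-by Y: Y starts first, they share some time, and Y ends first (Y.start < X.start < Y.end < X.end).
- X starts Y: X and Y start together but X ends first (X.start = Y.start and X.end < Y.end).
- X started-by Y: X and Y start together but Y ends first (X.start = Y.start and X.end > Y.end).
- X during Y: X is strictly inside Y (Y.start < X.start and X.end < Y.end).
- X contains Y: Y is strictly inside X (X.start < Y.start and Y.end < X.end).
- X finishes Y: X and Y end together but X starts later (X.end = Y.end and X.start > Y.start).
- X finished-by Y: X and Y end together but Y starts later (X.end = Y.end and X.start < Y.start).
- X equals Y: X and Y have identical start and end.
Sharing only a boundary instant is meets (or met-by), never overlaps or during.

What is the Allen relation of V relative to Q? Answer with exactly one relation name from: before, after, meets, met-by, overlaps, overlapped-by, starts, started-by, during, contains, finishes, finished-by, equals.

V = [12:20, 19:55]; Q = [08:20, 08:35].
Compare endpoints: V.start > Q.start, V.start > Q.end, V.end > Q.start, V.end > Q.end.
That pattern is 'after'.

after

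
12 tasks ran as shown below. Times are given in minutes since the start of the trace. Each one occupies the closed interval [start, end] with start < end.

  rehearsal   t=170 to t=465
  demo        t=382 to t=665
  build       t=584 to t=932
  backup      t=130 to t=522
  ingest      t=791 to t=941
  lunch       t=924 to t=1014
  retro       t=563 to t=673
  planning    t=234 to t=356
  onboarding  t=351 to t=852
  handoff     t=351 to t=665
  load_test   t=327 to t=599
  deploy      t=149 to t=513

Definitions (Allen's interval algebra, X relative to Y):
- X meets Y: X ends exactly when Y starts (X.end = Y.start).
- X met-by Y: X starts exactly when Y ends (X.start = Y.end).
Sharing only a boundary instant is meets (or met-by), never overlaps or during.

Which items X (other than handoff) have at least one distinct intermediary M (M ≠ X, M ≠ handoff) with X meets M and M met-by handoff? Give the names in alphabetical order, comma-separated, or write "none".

Target handoff = [t=351, t=665].
Intermediaries M with M met-by handoff: none.
Union: none.

none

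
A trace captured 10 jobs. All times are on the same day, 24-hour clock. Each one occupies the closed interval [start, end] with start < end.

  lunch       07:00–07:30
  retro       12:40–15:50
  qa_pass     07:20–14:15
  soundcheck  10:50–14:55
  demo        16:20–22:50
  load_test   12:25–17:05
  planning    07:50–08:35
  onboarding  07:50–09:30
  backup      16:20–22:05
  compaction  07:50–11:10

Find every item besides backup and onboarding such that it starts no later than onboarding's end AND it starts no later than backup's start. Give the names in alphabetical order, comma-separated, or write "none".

Conditions: its start is no later than onboarding's end (X.start <= 09:30) AND its start is no later than backup's start (X.start <= 16:20).
compaction: start 07:50 <= 09:30? ✓; start 07:50 <= 16:20? ✓ → yes.
demo: start 16:20 <= 09:30? ✗; start 16:20 <= 16:20? ✓ → no.
load_test: start 12:25 <= 09:30? ✗; start 12:25 <= 16:20? ✓ → no.
lunch: start 07:00 <= 09:30? ✓; start 07:00 <= 16:20? ✓ → yes.
planning: start 07:50 <= 09:30? ✓; start 07:50 <= 16:20? ✓ → yes.
qa_pass: start 07:20 <= 09:30? ✓; start 07:20 <= 16:20? ✓ → yes.
retro: start 12:40 <= 09:30? ✗; start 12:40 <= 16:20? ✓ → no.
soundcheck: start 10:50 <= 09:30? ✗; start 10:50 <= 16:20? ✓ → no.
Result: compaction, lunch, planning, qa_pass.

compaction, lunch, planning, qa_pass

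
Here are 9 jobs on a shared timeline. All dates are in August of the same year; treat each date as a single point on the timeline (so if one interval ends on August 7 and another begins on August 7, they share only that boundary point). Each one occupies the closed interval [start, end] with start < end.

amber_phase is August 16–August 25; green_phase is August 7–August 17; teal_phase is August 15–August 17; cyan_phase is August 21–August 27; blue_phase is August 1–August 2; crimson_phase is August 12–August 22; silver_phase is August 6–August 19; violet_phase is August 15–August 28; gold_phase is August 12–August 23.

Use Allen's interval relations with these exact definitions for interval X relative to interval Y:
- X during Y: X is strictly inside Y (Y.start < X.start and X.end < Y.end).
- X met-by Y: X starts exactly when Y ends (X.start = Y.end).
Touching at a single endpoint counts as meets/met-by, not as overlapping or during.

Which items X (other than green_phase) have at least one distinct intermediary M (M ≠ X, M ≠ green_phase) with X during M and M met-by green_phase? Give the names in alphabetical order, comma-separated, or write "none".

none

Target green_phase = [August 7, August 17].
Intermediaries M with M met-by green_phase: none.
Union: none.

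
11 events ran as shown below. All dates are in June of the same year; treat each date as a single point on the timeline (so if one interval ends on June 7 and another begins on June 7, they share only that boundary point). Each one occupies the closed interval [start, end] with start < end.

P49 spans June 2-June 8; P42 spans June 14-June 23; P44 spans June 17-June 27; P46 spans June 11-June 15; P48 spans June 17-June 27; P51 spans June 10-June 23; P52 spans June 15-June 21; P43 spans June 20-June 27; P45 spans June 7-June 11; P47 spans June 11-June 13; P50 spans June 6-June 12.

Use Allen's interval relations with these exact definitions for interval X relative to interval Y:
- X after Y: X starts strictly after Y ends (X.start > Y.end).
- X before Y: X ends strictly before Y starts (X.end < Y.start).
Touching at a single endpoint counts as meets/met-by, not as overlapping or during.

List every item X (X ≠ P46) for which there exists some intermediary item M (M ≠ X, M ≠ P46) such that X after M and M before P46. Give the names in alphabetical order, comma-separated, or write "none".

Target P46 = [June 11, June 15].
Intermediaries M with M before P46: P49.
Via P49 — items with X after P49: P42, P43, P44, P47, P48, P51, P52.
Union: P42, P43, P44, P47, P48, P51, P52.

P42, P43, P44, P47, P48, P51, P52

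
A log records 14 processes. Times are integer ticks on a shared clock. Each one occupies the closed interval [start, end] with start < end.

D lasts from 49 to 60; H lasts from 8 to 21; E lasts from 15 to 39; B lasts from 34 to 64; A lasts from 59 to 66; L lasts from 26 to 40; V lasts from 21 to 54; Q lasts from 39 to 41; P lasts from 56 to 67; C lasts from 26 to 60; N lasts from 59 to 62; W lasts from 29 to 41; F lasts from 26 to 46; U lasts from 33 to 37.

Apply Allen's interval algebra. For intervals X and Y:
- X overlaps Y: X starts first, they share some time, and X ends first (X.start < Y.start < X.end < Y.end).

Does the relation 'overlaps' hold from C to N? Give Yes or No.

C = [26, 60], N = [59, 62].
Actual relation of C to N: overlaps.
Asked whether 'overlaps' holds → Yes.

Yes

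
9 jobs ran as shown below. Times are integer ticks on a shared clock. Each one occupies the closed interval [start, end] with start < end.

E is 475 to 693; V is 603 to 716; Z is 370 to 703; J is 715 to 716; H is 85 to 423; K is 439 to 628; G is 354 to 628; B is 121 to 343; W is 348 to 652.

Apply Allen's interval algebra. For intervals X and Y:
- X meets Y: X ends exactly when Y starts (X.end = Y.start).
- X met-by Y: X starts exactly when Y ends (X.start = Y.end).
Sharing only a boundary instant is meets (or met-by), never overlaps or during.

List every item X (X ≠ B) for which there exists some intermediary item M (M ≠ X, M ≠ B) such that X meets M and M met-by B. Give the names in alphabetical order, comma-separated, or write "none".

none

Target B = [121, 343].
Intermediaries M with M met-by B: none.
Union: none.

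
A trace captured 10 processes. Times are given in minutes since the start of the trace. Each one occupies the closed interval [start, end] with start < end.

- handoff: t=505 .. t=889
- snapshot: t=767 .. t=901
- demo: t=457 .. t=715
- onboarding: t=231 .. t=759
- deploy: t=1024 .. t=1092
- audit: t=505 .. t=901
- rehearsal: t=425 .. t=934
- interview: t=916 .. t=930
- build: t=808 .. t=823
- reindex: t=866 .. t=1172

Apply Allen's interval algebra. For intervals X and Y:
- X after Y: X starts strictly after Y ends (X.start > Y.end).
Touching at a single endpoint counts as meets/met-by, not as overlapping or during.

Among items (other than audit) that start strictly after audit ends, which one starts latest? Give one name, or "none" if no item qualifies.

deploy

Target audit = [t=505, t=901].
build [t=808, t=823] → during → excluded.
demo [t=457, t=715] → overlaps → excluded.
deploy [t=1024, t=1092] → after → candidate.
handoff [t=505, t=889] → starts → excluded.
interview [t=916, t=930] → after → candidate.
onboarding [t=231, t=759] → overlaps → excluded.
rehearsal [t=425, t=934] → contains → excluded.
reindex [t=866, t=1172] → overlapped-by → excluded.
snapshot [t=767, t=901] → finishes → excluded.
Among candidates, latest start is t=1024 → deploy.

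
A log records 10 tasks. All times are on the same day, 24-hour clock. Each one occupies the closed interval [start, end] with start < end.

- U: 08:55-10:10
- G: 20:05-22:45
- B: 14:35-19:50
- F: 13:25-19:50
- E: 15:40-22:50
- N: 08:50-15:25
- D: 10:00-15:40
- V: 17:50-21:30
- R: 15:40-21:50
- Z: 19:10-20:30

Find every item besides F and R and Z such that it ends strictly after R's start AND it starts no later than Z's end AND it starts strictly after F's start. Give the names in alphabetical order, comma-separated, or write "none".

Conditions: its end is strictly after R's start (X.end > 15:40) AND its start is no later than Z's end (X.start <= 20:30) AND its start is strictly after F's start (X.start > 13:25).
B: end 19:50 > 15:40? ✓; start 14:35 <= 20:30? ✓; start 14:35 > 13:25? ✓ → yes.
D: end 15:40 > 15:40? ✗; start 10:00 <= 20:30? ✓; start 10:00 > 13:25? ✗ → no.
E: end 22:50 > 15:40? ✓; start 15:40 <= 20:30? ✓; start 15:40 > 13:25? ✓ → yes.
G: end 22:45 > 15:40? ✓; start 20:05 <= 20:30? ✓; start 20:05 > 13:25? ✓ → yes.
N: end 15:25 > 15:40? ✗; start 08:50 <= 20:30? ✓; start 08:50 > 13:25? ✗ → no.
U: end 10:10 > 15:40? ✗; start 08:55 <= 20:30? ✓; start 08:55 > 13:25? ✗ → no.
V: end 21:30 > 15:40? ✓; start 17:50 <= 20:30? ✓; start 17:50 > 13:25? ✓ → yes.
Result: B, E, G, V.

B, E, G, V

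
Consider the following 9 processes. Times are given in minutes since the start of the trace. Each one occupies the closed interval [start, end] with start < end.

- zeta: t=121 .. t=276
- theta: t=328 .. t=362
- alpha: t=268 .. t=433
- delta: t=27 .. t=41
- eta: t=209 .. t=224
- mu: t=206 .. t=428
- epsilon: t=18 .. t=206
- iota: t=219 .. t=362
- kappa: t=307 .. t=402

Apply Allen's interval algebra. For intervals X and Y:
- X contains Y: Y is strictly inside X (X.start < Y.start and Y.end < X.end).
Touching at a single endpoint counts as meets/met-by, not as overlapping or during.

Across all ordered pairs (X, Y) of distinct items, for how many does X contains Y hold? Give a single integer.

9

Checking all 72 ordered pairs for relation 'contains'; matching pairs in alphabetical order:
(alpha, kappa): alpha contains kappa ✓
(alpha, theta): alpha contains theta ✓
(epsilon, delta): epsilon contains delta ✓
(kappa, theta): kappa contains theta ✓
(mu, eta): mu contains eta ✓
(mu, iota): mu contains iota ✓
(mu, kappa): mu contains kappa ✓
(mu, theta): mu contains theta ✓
(zeta, eta): zeta contains eta ✓
Count: 9.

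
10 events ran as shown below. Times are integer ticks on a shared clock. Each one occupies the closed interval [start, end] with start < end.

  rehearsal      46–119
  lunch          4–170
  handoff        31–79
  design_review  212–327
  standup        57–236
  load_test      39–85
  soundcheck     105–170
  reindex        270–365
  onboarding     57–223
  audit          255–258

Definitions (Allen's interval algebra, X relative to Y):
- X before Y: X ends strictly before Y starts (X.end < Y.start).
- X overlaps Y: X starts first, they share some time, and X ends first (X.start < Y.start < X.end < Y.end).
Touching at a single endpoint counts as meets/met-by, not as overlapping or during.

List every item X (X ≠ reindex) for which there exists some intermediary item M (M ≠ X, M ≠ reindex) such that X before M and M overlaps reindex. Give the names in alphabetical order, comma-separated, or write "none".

handoff, load_test, lunch, rehearsal, soundcheck

Target reindex = [270, 365].
Intermediaries M with M overlaps reindex: design_review.
Via design_review — items with X before design_review: handoff, load_test, lunch, rehearsal, soundcheck.
Union: handoff, load_test, lunch, rehearsal, soundcheck.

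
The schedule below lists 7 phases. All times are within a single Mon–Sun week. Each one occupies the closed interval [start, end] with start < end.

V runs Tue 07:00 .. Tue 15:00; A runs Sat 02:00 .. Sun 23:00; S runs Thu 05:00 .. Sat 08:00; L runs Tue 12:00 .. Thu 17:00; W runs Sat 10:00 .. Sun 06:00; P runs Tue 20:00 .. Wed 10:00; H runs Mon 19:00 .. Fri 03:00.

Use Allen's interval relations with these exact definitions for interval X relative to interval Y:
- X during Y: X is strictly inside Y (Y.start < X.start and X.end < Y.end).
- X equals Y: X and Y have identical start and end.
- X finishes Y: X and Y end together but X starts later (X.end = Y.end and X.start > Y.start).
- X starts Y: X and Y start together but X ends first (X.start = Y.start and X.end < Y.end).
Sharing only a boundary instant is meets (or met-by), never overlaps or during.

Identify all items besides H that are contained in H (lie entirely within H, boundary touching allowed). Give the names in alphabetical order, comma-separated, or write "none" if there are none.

L, P, V

Target H = [Mon 19:00, Fri 03:00].
A [Sat 02:00, Sun 23:00] → after → no.
L [Tue 12:00, Thu 17:00] → during → yes.
P [Tue 20:00, Wed 10:00] → during → yes.
S [Thu 05:00, Sat 08:00] → overlapped-by → no.
V [Tue 07:00, Tue 15:00] → during → yes.
W [Sat 10:00, Sun 06:00] → after → no.
Result: L, P, V.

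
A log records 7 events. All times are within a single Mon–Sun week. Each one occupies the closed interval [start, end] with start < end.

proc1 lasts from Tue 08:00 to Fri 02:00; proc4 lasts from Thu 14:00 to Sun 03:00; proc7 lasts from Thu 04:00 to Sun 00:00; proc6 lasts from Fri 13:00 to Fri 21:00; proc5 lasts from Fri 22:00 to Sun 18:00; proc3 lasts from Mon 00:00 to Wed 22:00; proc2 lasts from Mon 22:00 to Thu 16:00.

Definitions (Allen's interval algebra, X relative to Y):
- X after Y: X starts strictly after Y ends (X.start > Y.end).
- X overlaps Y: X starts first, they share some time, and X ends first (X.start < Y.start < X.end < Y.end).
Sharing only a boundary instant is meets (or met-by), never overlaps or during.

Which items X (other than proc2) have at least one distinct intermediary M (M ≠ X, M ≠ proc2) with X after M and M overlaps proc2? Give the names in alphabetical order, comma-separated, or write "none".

Target proc2 = [Mon 22:00, Thu 16:00].
Intermediaries M with M overlaps proc2: proc3.
Via proc3 — items with X after proc3: proc4, proc5, proc6, proc7.
Union: proc4, proc5, proc6, proc7.

proc4, proc5, proc6, proc7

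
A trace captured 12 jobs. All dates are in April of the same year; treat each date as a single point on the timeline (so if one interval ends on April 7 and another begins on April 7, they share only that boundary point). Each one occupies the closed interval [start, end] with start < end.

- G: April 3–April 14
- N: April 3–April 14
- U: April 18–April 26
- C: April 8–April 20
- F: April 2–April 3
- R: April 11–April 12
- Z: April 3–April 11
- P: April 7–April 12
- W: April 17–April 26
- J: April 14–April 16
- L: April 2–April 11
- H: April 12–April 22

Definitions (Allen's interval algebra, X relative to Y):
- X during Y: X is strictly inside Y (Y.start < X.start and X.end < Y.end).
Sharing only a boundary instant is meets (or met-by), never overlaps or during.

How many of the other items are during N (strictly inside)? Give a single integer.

2

Target N = [April 3, April 14].
C [April 8, April 20] → overlapped-by → no.
F [April 2, April 3] → meets → no.
G [April 3, April 14] → equals → no.
H [April 12, April 22] → overlapped-by → no.
J [April 14, April 16] → met-by → no.
L [April 2, April 11] → overlaps → no.
P [April 7, April 12] → during → counts.
R [April 11, April 12] → during → counts.
U [April 18, April 26] → after → no.
W [April 17, April 26] → after → no.
Z [April 3, April 11] → starts → no.
Total: 2.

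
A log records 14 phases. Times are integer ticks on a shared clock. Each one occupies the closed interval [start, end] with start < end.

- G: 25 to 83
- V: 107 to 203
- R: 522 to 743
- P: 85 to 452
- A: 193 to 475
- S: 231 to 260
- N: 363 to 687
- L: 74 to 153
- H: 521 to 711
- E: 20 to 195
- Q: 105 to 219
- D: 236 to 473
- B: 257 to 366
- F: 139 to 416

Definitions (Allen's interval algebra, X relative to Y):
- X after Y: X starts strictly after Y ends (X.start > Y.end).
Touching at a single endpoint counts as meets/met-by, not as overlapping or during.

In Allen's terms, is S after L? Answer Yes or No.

S = [231, 260], L = [74, 153].
Actual relation of S to L: after.
Asked whether 'after' holds → Yes.

Yes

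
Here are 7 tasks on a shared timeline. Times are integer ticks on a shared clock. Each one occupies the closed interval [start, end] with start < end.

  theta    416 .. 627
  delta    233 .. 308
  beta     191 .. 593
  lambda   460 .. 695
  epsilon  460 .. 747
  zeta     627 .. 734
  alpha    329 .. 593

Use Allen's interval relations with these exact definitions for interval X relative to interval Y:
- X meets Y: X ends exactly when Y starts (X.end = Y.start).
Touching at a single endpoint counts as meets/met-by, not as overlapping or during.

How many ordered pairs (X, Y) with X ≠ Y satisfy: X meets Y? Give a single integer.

1

Checking all 42 ordered pairs for relation 'meets'; matching pairs in alphabetical order:
(theta, zeta): theta meets zeta ✓
Count: 1.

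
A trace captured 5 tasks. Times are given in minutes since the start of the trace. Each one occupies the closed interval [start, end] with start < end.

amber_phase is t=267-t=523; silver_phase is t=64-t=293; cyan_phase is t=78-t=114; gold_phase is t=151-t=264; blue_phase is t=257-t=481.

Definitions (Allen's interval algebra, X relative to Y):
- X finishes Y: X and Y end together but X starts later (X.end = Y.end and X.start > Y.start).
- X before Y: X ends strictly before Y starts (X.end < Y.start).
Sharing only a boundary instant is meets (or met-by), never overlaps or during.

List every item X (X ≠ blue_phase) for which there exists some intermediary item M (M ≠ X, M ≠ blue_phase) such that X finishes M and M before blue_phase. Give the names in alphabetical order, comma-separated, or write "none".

none

Target blue_phase = [t=257, t=481].
Intermediaries M with M before blue_phase: cyan_phase.
Via cyan_phase — items with X finishes cyan_phase: none.
Union: none.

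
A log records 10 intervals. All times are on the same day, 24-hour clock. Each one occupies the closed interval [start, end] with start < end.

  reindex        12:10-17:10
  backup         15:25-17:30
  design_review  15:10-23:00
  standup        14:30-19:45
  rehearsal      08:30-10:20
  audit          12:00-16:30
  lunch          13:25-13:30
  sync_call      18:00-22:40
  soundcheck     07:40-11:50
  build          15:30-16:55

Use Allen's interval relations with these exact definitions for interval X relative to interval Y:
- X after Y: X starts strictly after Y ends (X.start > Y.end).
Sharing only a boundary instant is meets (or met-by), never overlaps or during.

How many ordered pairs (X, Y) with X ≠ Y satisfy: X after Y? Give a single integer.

Checking all 90 ordered pairs for relation 'after'; matching pairs in alphabetical order:
(audit, rehearsal): audit after rehearsal ✓
(audit, soundcheck): audit after soundcheck ✓
(backup, lunch): backup after lunch ✓
(backup, rehearsal): backup after rehearsal ✓
(backup, soundcheck): backup after soundcheck ✓
(build, lunch): build after lunch ✓
(build, rehearsal): build after rehearsal ✓
(build, soundcheck): build after soundcheck ✓
(design_review, lunch): design_review after lunch ✓
(design_review, rehearsal): design_review after rehearsal ✓
(design_review, soundcheck): design_review after soundcheck ✓
(lunch, rehearsal): lunch after rehearsal ✓
(lunch, soundcheck): lunch after soundcheck ✓
(reindex, rehearsal): reindex after rehearsal ✓
(reindex, soundcheck): reindex after soundcheck ✓
(standup, lunch): standup after lunch ✓
(standup, rehearsal): standup after rehearsal ✓
(standup, soundcheck): standup after soundcheck ✓
(sync_call, audit): sync_call after audit ✓
(sync_call, backup): sync_call after backup ✓
(sync_call, build): sync_call after build ✓
(sync_call, lunch): sync_call after lunch ✓
(sync_call, rehearsal): sync_call after rehearsal ✓
(sync_call, reindex): sync_call after reindex ✓
... plus 1 further pairs not listed.
Count: 25.

25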